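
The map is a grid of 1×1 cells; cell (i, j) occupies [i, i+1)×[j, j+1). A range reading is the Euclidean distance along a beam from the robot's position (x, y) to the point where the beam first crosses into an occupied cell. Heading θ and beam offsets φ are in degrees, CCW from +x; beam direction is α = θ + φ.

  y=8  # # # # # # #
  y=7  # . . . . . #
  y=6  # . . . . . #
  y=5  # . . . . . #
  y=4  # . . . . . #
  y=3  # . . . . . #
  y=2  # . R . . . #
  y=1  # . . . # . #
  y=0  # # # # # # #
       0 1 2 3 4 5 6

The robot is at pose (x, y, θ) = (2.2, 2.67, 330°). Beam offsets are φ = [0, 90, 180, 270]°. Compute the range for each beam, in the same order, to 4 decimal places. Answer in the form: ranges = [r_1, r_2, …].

beam 1: φ=0°, α=330°
  dir = (cos 330°, sin 330°) = (0.8660, -0.5000); from cell (2,2)
  next x-line at t=0.9238, next y-line at t=1.3400; Δt_x=1.1547, Δt_y=2.0000
    x: enter (3,2) at t=0.9238
    y: enter (3,1) at t=1.3400
    x: enter (4,1) at t=2.0785 ← occupied
  → r_1 = 2.0785
beam 2: φ=90°, α=60°
  dir = (cos 60°, sin 60°) = (0.5000, 0.8660); from cell (2,2)
  next x-line at t=1.6000, next y-line at t=0.3811; Δt_x=2.0000, Δt_y=1.1547
    y: enter (2,3) at t=0.3811
    y: enter (2,4) at t=1.5358
    x: enter (3,4) at t=1.6000
    y: enter (3,5) at t=2.6905
    x: enter (4,5) at t=3.6000
    y: enter (4,6) at t=3.8452
    y: enter (4,7) at t=4.9999
    x: enter (5,7) at t=5.6000
    y: enter (5,8) at t=6.1546 ← occupied
  → r_2 = 6.1546
beam 3: φ=180°, α=150°
  dir = (cos 150°, sin 150°) = (-0.8660, 0.5000); from cell (2,2)
  next x-line at t=0.2309, next y-line at t=0.6600; Δt_x=1.1547, Δt_y=2.0000
    x: enter (1,2) at t=0.2309
    y: enter (1,3) at t=0.6600
    x: enter (0,3) at t=1.3856 ← occupied
  → r_3 = 1.3856
beam 4: φ=270°, α=240°
  dir = (cos 240°, sin 240°) = (-0.5000, -0.8660); from cell (2,2)
  next x-line at t=0.4000, next y-line at t=0.7736; Δt_x=2.0000, Δt_y=1.1547
    x: enter (1,2) at t=0.4000
    y: enter (1,1) at t=0.7736
    y: enter (1,0) at t=1.9283 ← occupied
  → r_4 = 1.9283

ranges = [2.0785, 6.1546, 1.3856, 1.9283]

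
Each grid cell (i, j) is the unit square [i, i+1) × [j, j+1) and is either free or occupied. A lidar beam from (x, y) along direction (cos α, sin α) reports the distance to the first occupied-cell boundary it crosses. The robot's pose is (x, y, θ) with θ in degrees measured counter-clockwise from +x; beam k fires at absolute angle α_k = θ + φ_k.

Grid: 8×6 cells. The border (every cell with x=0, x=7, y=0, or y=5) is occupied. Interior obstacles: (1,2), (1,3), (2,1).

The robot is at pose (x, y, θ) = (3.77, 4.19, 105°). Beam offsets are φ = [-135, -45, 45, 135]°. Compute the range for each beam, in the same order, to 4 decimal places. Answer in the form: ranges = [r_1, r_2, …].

ranges = [3.7297, 0.9353, 1.6200, 2.5288]

beam 1: φ=-135°, α=330°
  d=(0.8660,-0.5000)  start (3,4)  tX=0.2656 tY=0.3800  stride 1/|dx|=1.1547 1/|dy|=2.0000
    cross x-line → (4,4), t=0.2656
    cross y-line → (4,3), t=0.3800
    cross x-line → (5,3), t=1.4203
    cross y-line → (5,2), t=2.3800
    cross x-line → (6,2), t=2.5750
    cross x-line → (7,2), t=3.7297 (wall)
  → r_1 = 3.7297
beam 2: φ=-45°, α=60°
  d=(0.5000,0.8660)  start (3,4)  tX=0.4600 tY=0.9353  stride 1/|dx|=2.0000 1/|dy|=1.1547
    cross x-line → (4,4), t=0.4600
    cross y-line → (4,5), t=0.9353 (wall)
  → r_2 = 0.9353
beam 3: φ=45°, α=150°
  d=(-0.8660,0.5000)  start (3,4)  tX=0.8891 tY=1.6200  stride 1/|dx|=1.1547 1/|dy|=2.0000
    cross x-line → (2,4), t=0.8891
    cross y-line → (2,5), t=1.6200 (wall)
  → r_3 = 1.6200
beam 4: φ=135°, α=240°
  d=(-0.5000,-0.8660)  start (3,4)  tX=1.5400 tY=0.2194  stride 1/|dx|=2.0000 1/|dy|=1.1547
    cross y-line → (3,3), t=0.2194
    cross y-line → (3,2), t=1.3741
    cross x-line → (2,2), t=1.5400
    cross y-line → (2,1), t=2.5288 (wall)
  → r_4 = 2.5288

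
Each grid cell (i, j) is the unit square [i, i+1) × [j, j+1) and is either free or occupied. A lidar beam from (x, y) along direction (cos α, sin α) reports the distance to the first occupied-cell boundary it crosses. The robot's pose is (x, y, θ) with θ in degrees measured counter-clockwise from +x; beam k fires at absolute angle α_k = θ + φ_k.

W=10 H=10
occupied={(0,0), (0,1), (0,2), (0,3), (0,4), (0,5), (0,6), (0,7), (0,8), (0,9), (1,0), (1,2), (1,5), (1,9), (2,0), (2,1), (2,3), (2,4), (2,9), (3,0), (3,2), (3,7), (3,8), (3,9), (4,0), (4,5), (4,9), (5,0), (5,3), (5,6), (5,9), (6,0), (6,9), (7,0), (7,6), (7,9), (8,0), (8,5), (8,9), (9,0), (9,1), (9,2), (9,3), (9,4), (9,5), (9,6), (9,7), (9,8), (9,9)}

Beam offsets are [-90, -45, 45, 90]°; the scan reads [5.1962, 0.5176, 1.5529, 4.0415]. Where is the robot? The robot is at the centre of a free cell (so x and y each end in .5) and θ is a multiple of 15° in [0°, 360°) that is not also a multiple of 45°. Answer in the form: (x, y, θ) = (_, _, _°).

(x, y, θ) = (3.5, 5.5, 30°)

Candidates: 51 free-cell centres × 16 headings = 816 poses. Raycast each; keep the one whose scan matches to 4 dp.
  (5.5, 4.5, 255°): beam 1 = 3.6235 ≠ 5.1962 ✗
  (3.5, 1.5, 195°): beam 1 = 0.5176 ≠ 5.1962 ✗
  (8.5, 6.5, 30°): beam 1 = 0.5774 ≠ 5.1962 ✗
  (7.5, 2.5, 105°): beam 1 = 1.5529 ≠ 5.1962 ✗
  …
  (3.5, 5.5, 30°): r_1=5.1962, r_2=0.5176, r_3=1.5529, r_4=4.0415 — all match ✓
No second candidate reproduces the full scan.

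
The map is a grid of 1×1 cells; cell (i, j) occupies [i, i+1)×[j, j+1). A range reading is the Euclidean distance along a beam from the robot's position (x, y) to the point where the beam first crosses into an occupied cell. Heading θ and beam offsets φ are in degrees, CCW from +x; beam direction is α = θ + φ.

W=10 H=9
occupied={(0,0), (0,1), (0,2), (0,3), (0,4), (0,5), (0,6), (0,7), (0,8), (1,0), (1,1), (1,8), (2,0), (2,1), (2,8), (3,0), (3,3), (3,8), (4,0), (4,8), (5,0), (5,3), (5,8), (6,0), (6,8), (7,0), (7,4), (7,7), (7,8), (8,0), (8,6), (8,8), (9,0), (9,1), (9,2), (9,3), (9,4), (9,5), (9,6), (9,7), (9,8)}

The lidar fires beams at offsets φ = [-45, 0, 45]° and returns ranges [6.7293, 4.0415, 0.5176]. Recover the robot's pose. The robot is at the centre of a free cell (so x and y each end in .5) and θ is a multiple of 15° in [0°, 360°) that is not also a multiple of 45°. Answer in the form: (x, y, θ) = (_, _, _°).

Enumerate (i+0.5, j+0.5, θ) over the 49 free cells and 16 admissible headings. For each, cast all 3 beams and compare to the given ranges.
  (4.5, 6.5, 30°): beam 1 = 4.6587 ≠ 6.7293 ✗
  (8.5, 5.5, 240°): beam 1 = 7.7646 ≠ 6.7293 ✗
  (2.5, 4.5, 195°): beam 1 = 1.7321 ≠ 6.7293 ✗
  (1.5, 4.5, 60°): beam 3 = 1.9319 ≠ 0.5176 ✗
  …
  (7.5, 5.5, 210°): r_1=6.7293, r_2=4.0415, r_3=0.5176 — all match ✓
Only this pose fits every beam.

(x, y, θ) = (7.5, 5.5, 210°)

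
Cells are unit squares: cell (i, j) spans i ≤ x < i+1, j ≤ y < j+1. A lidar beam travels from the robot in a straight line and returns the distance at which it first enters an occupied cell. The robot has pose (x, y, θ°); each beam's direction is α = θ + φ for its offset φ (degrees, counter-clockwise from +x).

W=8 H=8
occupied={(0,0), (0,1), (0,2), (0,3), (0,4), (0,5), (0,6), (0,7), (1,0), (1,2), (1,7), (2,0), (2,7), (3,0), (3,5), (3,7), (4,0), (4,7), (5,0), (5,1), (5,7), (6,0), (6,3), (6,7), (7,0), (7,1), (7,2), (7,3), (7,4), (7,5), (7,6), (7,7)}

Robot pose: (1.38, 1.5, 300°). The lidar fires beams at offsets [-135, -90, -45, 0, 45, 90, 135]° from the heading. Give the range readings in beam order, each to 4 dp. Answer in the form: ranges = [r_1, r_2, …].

beam 1: φ=-135°, α=165°
  d=(-0.9659,0.2588)  start (1,1)  tX=0.3934 tY=1.9319  stride 1/|dx|=1.0353 1/|dy|=3.8637
    cross x-line → (0,1), t=0.3934 (wall)
  → r_1 = 0.3934
beam 2: φ=-90°, α=210°
  d=(-0.8660,-0.5000)  start (1,1)  tX=0.4388 tY=1.0000  stride 1/|dx|=1.1547 1/|dy|=2.0000
    cross x-line → (0,1), t=0.4388 (wall)
  → r_2 = 0.4388
beam 3: φ=-45°, α=255°
  d=(-0.2588,-0.9659)  start (1,1)  tX=1.4682 tY=0.5176  stride 1/|dx|=3.8637 1/|dy|=1.0353
    cross y-line → (1,0), t=0.5176 (wall)
  → r_3 = 0.5176
beam 4: φ=0°, α=300°
  d=(0.5000,-0.8660)  start (1,1)  tX=1.2400 tY=0.5774  stride 1/|dx|=2.0000 1/|dy|=1.1547
    cross y-line → (1,0), t=0.5774 (wall)
  → r_4 = 0.5774
beam 5: φ=45°, α=345°
  d=(0.9659,-0.2588)  start (1,1)  tX=0.6419 tY=1.9319  stride 1/|dx|=1.0353 1/|dy|=3.8637
    cross x-line → (2,1), t=0.6419
    cross x-line → (3,1), t=1.6771
    cross y-line → (3,0), t=1.9319 (wall)
  → r_5 = 1.9319
beam 6: φ=90°, α=30°
  d=(0.8660,0.5000)  start (1,1)  tX=0.7159 tY=1.0000  stride 1/|dx|=1.1547 1/|dy|=2.0000
    cross x-line → (2,1), t=0.7159
    cross y-line → (2,2), t=1.0000
    cross x-line → (3,2), t=1.8706
    cross y-line → (3,3), t=3.0000
    cross x-line → (4,3), t=3.0253
    cross x-line → (5,3), t=4.1800
    cross y-line → (5,4), t=5.0000
    cross x-line → (6,4), t=5.3347
    cross x-line → (7,4), t=6.4894 (wall)
  → r_6 = 6.4894
beam 7: φ=135°, α=75°
  d=(0.2588,0.9659)  start (1,1)  tX=2.3955 tY=0.5176  stride 1/|dx|=3.8637 1/|dy|=1.0353
    cross y-line → (1,2), t=0.5176 (wall)
  → r_7 = 0.5176

ranges = [0.3934, 0.4388, 0.5176, 0.5774, 1.9319, 6.4894, 0.5176]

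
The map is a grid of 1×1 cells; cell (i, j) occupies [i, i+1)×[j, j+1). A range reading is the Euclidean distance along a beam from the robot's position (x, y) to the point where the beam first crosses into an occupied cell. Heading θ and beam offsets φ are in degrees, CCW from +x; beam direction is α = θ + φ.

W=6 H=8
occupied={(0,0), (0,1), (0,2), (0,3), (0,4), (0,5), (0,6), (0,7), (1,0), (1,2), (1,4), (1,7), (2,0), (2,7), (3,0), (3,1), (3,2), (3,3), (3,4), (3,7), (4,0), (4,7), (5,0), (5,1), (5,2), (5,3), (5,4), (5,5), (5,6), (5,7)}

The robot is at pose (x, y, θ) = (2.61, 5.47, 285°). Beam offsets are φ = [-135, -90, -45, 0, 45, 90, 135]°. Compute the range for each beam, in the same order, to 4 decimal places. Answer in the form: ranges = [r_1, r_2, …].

ranges = [1.8591, 1.6668, 1.2200, 1.5068, 0.9400, 2.4743, 1.7667]

beam 1: φ=-135°, α=150°
  dir = (cos 150°, sin 150°) = (-0.8660, 0.5000); from cell (2,5)
  next x-line at t=0.7044, next y-line at t=1.0600; Δt_x=1.1547, Δt_y=2.0000
    x: enter (1,5) at t=0.7044
    y: enter (1,6) at t=1.0600
    x: enter (0,6) at t=1.8591 ← occupied
  → r_1 = 1.8591
beam 2: φ=-90°, α=195°
  dir = (cos 195°, sin 195°) = (-0.9659, -0.2588); from cell (2,5)
  next x-line at t=0.6315, next y-line at t=1.8159; Δt_x=1.0353, Δt_y=3.8637
    x: enter (1,5) at t=0.6315
    x: enter (0,5) at t=1.6668 ← occupied
  → r_2 = 1.6668
beam 3: φ=-45°, α=240°
  dir = (cos 240°, sin 240°) = (-0.5000, -0.8660); from cell (2,5)
  next x-line at t=1.2200, next y-line at t=0.5427; Δt_x=2.0000, Δt_y=1.1547
    y: enter (2,4) at t=0.5427
    x: enter (1,4) at t=1.2200 ← occupied
  → r_3 = 1.2200
beam 4: φ=0°, α=285°
  dir = (cos 285°, sin 285°) = (0.2588, -0.9659); from cell (2,5)
  next x-line at t=1.5068, next y-line at t=0.4866; Δt_x=3.8637, Δt_y=1.0353
    y: enter (2,4) at t=0.4866
    x: enter (3,4) at t=1.5068 ← occupied
  → r_4 = 1.5068
beam 5: φ=45°, α=330°
  dir = (cos 330°, sin 330°) = (0.8660, -0.5000); from cell (2,5)
  next x-line at t=0.4503, next y-line at t=0.9400; Δt_x=1.1547, Δt_y=2.0000
    x: enter (3,5) at t=0.4503
    y: enter (3,4) at t=0.9400 ← occupied
  → r_5 = 0.9400
beam 6: φ=90°, α=15°
  dir = (cos 15°, sin 15°) = (0.9659, 0.2588); from cell (2,5)
  next x-line at t=0.4038, next y-line at t=2.0478; Δt_x=1.0353, Δt_y=3.8637
    x: enter (3,5) at t=0.4038
    x: enter (4,5) at t=1.4390
    y: enter (4,6) at t=2.0478
    x: enter (5,6) at t=2.4743 ← occupied
  → r_6 = 2.4743
beam 7: φ=135°, α=60°
  dir = (cos 60°, sin 60°) = (0.5000, 0.8660); from cell (2,5)
  next x-line at t=0.7800, next y-line at t=0.6120; Δt_x=2.0000, Δt_y=1.1547
    y: enter (2,6) at t=0.6120
    x: enter (3,6) at t=0.7800
    y: enter (3,7) at t=1.7667 ← occupied
  → r_7 = 1.7667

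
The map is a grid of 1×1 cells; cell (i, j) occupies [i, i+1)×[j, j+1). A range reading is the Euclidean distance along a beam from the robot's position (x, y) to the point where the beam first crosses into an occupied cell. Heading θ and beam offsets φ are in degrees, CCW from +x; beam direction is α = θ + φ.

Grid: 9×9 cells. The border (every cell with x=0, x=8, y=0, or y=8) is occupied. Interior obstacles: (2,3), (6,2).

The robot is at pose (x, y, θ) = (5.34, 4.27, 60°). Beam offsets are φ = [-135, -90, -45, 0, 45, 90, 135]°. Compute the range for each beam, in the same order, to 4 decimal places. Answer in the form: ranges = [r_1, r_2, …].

ranges = [3.3854, 3.0715, 2.7538, 4.3070, 3.8616, 5.0114, 2.4225]

beam 1: φ=-135°, α=285°
  cosα=0.2588 sinα=-0.9659 | (5,4) | tMaxX 2.5500 tMaxY 0.2795 | tΔX 3.8637 tΔY 1.0353
    t=0.2795 [y] (5,3)
    t=1.3148 [y] (5,2)
    t=2.3501 [y] (5,1)
    t=2.5500 [x] (6,1)
    t=3.3854 [y] (6,0) — stop
  → r_1 = 3.3854
beam 2: φ=-90°, α=330°
  cosα=0.8660 sinα=-0.5000 | (5,4) | tMaxX 0.7621 tMaxY 0.5400 | tΔX 1.1547 tΔY 2.0000
    t=0.5400 [y] (5,3)
    t=0.7621 [x] (6,3)
    t=1.9168 [x] (7,3)
    t=2.5400 [y] (7,2)
    t=3.0715 [x] (8,2) — stop
  → r_2 = 3.0715
beam 3: φ=-45°, α=15°
  cosα=0.9659 sinα=0.2588 | (5,4) | tMaxX 0.6833 tMaxY 2.8205 | tΔX 1.0353 tΔY 3.8637
    t=0.6833 [x] (6,4)
    t=1.7186 [x] (7,4)
    t=2.7538 [x] (8,4) — stop
  → r_3 = 2.7538
beam 4: φ=0°, α=60°
  cosα=0.5000 sinα=0.8660 | (5,4) | tMaxX 1.3200 tMaxY 0.8429 | tΔX 2.0000 tΔY 1.1547
    t=0.8429 [y] (5,5)
    t=1.3200 [x] (6,5)
    t=1.9976 [y] (6,6)
    t=3.1523 [y] (6,7)
    t=3.3200 [x] (7,7)
    t=4.3070 [y] (7,8) — stop
  → r_4 = 4.3070
beam 5: φ=45°, α=105°
  cosα=-0.2588 sinα=0.9659 | (5,4) | tMaxX 1.3137 tMaxY 0.7558 | tΔX 3.8637 tΔY 1.0353
    t=0.7558 [y] (5,5)
    t=1.3137 [x] (4,5)
    t=1.7910 [y] (4,6)
    t=2.8263 [y] (4,7)
    t=3.8616 [y] (4,8) — stop
  → r_5 = 3.8616
beam 6: φ=90°, α=150°
  cosα=-0.8660 sinα=0.5000 | (5,4) | tMaxX 0.3926 tMaxY 1.4600 | tΔX 1.1547 tΔY 2.0000
    t=0.3926 [x] (4,4)
    t=1.4600 [y] (4,5)
    t=1.5473 [x] (3,5)
    t=2.7020 [x] (2,5)
    t=3.4600 [y] (2,6)
    t=3.8567 [x] (1,6)
    t=5.0114 [x] (0,6) — stop
  → r_6 = 5.0114
beam 7: φ=135°, α=195°
  cosα=-0.9659 sinα=-0.2588 | (5,4) | tMaxX 0.3520 tMaxY 1.0432 | tΔX 1.0353 tΔY 3.8637
    t=0.3520 [x] (4,4)
    t=1.0432 [y] (4,3)
    t=1.3873 [x] (3,3)
    t=2.4225 [x] (2,3) — stop
  → r_7 = 2.4225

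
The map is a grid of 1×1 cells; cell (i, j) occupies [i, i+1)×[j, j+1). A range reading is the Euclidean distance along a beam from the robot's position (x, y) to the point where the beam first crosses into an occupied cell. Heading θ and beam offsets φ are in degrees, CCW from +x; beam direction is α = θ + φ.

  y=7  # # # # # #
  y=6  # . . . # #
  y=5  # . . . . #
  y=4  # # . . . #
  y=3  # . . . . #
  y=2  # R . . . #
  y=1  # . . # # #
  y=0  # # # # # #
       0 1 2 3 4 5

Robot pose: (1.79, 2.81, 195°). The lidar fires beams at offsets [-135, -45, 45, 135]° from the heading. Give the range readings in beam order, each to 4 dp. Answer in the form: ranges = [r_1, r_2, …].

ranges = [4.4200, 0.9122, 1.5800, 1.6200]

beam 1: φ=-135°, α=60°
  d=(0.5000,0.8660)  start (1,2)  tX=0.4200 tY=0.2194  stride 1/|dx|=2.0000 1/|dy|=1.1547
    cross y-line → (1,3), t=0.2194
    cross x-line → (2,3), t=0.4200
    cross y-line → (2,4), t=1.3741
    cross x-line → (3,4), t=2.4200
    cross y-line → (3,5), t=2.5288
    cross y-line → (3,6), t=3.6835
    cross x-line → (4,6), t=4.4200 (wall)
  → r_1 = 4.4200
beam 2: φ=-45°, α=150°
  d=(-0.8660,0.5000)  start (1,2)  tX=0.9122 tY=0.3800  stride 1/|dx|=1.1547 1/|dy|=2.0000
    cross y-line → (1,3), t=0.3800
    cross x-line → (0,3), t=0.9122 (wall)
  → r_2 = 0.9122
beam 3: φ=45°, α=240°
  d=(-0.5000,-0.8660)  start (1,2)  tX=1.5800 tY=0.9353  stride 1/|dx|=2.0000 1/|dy|=1.1547
    cross y-line → (1,1), t=0.9353
    cross x-line → (0,1), t=1.5800 (wall)
  → r_3 = 1.5800
beam 4: φ=135°, α=330°
  d=(0.8660,-0.5000)  start (1,2)  tX=0.2425 tY=1.6200  stride 1/|dx|=1.1547 1/|dy|=2.0000
    cross x-line → (2,2), t=0.2425
    cross x-line → (3,2), t=1.3972
    cross y-line → (3,1), t=1.6200 (wall)
  → r_4 = 1.6200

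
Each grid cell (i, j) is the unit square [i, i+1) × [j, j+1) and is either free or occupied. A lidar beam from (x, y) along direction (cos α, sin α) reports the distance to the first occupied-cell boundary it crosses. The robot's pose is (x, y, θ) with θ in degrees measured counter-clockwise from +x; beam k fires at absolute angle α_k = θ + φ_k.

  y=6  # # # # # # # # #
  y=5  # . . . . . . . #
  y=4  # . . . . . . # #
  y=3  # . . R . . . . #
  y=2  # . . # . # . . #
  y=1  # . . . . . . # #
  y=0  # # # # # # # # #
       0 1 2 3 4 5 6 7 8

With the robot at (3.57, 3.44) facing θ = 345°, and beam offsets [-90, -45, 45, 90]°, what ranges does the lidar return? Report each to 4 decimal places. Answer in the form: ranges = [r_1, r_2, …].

beam 1: φ=-90°, α=255°
  cosα=-0.2588 sinα=-0.9659 | (3,3) | tMaxX 2.2023 tMaxY 0.4555 | tΔX 3.8637 tΔY 1.0353
    t=0.4555 [y] (3,2) — stop
  → r_1 = 0.4555
beam 2: φ=-45°, α=300°
  cosα=0.5000 sinα=-0.8660 | (3,3) | tMaxX 0.8600 tMaxY 0.5081 | tΔX 2.0000 tΔY 1.1547
    t=0.5081 [y] (3,2) — stop
  → r_2 = 0.5081
beam 3: φ=45°, α=30°
  cosα=0.8660 sinα=0.5000 | (3,3) | tMaxX 0.4965 tMaxY 1.1200 | tΔX 1.1547 tΔY 2.0000
    t=0.4965 [x] (4,3)
    t=1.1200 [y] (4,4)
    t=1.6512 [x] (5,4)
    t=2.8059 [x] (6,4)
    t=3.1200 [y] (6,5)
    t=3.9606 [x] (7,5)
    t=5.1153 [x] (8,5) — stop
  → r_3 = 5.1153
beam 4: φ=90°, α=75°
  cosα=0.2588 sinα=0.9659 | (3,3) | tMaxX 1.6614 tMaxY 0.5798 | tΔX 3.8637 tΔY 1.0353
    t=0.5798 [y] (3,4)
    t=1.6150 [y] (3,5)
    t=1.6614 [x] (4,5)
    t=2.6503 [y] (4,6) — stop
  → r_4 = 2.6503

ranges = [0.4555, 0.5081, 5.1153, 2.6503]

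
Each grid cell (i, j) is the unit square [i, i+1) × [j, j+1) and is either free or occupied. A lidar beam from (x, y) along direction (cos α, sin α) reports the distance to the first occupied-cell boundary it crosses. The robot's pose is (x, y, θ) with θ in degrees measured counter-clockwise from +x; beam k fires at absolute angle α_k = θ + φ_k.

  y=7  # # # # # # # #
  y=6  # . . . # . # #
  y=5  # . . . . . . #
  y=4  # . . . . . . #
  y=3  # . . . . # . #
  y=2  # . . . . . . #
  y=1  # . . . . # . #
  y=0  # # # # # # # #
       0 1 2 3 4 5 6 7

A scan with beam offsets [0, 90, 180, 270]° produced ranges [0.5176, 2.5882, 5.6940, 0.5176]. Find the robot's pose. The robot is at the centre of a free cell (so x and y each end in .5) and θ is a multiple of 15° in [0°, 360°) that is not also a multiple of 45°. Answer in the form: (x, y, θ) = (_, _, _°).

(x, y, θ) = (3.5, 6.5, 105°)

Candidates: 32 free-cell centres × 16 headings = 512 poses. Raycast each; keep the one whose scan matches to 4 dp.
  (5.5, 4.5, 150°): beam 1 = 5.0000 ≠ 0.5176 ✗
  (4.5, 2.5, 15°): beam 1 = 2.5882 ≠ 0.5176 ✗
  (6.5, 1.5, 75°): beam 1 = 1.9319 ≠ 0.5176 ✗
  …
  (3.5, 6.5, 105°): r_1=0.5176, r_2=2.5882, r_3=5.6940, r_4=0.5176 — all match ✓
No second candidate reproduces the full scan.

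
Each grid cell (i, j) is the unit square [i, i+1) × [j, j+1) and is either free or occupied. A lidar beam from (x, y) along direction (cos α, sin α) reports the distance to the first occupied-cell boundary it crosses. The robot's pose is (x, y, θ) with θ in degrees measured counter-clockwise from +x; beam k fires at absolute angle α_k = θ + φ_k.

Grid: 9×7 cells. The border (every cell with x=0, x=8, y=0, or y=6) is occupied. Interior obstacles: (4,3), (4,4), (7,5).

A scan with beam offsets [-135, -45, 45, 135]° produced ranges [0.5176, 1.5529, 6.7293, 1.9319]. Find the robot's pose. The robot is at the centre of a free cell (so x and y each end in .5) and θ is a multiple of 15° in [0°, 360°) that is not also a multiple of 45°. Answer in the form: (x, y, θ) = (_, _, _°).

(x, y, θ) = (7.5, 3.5, 150°)

Candidates: 32 free-cell centres × 16 headings = 512 poses. Raycast each; keep the one whose scan matches to 4 dp.
  (3.5, 4.5, 75°): beam 1 = 1.0000 ≠ 0.5176 ✗
  (3.5, 3.5, 330°): beam 1 = 2.5882 ≠ 0.5176 ✗
  (5.5, 1.5, 345°): beam 1 = 1.0000 ≠ 0.5176 ✗
  (3.5, 5.5, 15°): beam 1 = 5.0000 ≠ 0.5176 ✗
  …
  (7.5, 3.5, 150°): r_1=0.5176, r_2=1.5529, r_3=6.7293, r_4=1.9319 — all match ✓
Unique over the lattice → pose = (7.5, 3.5, 150°).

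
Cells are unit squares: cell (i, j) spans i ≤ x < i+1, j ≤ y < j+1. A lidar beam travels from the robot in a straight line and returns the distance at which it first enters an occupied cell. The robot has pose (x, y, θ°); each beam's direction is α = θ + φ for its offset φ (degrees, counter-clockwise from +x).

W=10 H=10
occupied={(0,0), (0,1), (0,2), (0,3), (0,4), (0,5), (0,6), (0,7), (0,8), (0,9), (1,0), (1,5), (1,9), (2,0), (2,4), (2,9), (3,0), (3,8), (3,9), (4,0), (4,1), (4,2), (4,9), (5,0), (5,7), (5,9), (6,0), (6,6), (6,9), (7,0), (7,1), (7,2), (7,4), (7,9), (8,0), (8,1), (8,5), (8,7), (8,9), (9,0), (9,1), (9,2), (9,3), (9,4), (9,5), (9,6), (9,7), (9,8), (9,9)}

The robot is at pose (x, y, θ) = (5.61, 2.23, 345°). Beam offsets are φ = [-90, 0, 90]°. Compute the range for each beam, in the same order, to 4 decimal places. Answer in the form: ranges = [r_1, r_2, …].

ranges = [1.2734, 1.4390, 3.9030]

beam 1: φ=-90°, α=255°
  cosα=-0.2588 sinα=-0.9659 | (5,2) | tMaxX 2.3569 tMaxY 0.2381 | tΔX 3.8637 tΔY 1.0353
    t=0.2381 [y] (5,1)
    t=1.2734 [y] (5,0) — stop
  → r_1 = 1.2734
beam 2: φ=0°, α=345°
  cosα=0.9659 sinα=-0.2588 | (5,2) | tMaxX 0.4038 tMaxY 0.8887 | tΔX 1.0353 tΔY 3.8637
    t=0.4038 [x] (6,2)
    t=0.8887 [y] (6,1)
    t=1.4390 [x] (7,1) — stop
  → r_2 = 1.4390
beam 3: φ=90°, α=75°
  cosα=0.2588 sinα=0.9659 | (5,2) | tMaxX 1.5068 tMaxY 0.7972 | tΔX 3.8637 tΔY 1.0353
    t=0.7972 [y] (5,3)
    t=1.5068 [x] (6,3)
    t=1.8324 [y] (6,4)
    t=2.8677 [y] (6,5)
    t=3.9030 [y] (6,6) — stop
  → r_3 = 3.9030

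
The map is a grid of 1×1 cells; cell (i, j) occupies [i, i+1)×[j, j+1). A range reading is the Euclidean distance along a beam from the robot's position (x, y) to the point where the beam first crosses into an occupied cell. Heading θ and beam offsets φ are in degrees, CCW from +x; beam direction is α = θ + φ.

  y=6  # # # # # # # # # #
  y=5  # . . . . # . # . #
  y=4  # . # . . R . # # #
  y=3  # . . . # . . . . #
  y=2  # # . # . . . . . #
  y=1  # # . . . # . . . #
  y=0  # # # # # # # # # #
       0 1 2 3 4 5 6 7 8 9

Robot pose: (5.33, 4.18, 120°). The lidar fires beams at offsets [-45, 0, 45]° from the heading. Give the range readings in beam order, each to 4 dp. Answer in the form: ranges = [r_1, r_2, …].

beam 1: φ=-45°, α=75°
  direction (0.2588, 0.9659); cell (5,4); t to first gridline: x 2.5887, y 0.8489 (then +3.8637 / +1.0353)
    (5,5) via y @ 0.8489  # hit
  → r_1 = 0.8489
beam 2: φ=0°, α=120°
  direction (-0.5000, 0.8660); cell (5,4); t to first gridline: x 0.6600, y 0.9469 (then +2.0000 / +1.1547)
    (4,4) via x @ 0.6600
    (4,5) via y @ 0.9469
    (4,6) via y @ 2.1016  # hit
  → r_2 = 2.1016
beam 3: φ=45°, α=165°
  direction (-0.9659, 0.2588); cell (5,4); t to first gridline: x 0.3416, y 3.1682 (then +1.0353 / +3.8637)
    (4,4) via x @ 0.3416
    (3,4) via x @ 1.3769
    (2,4) via x @ 2.4122  # hit
  → r_3 = 2.4122

ranges = [0.8489, 2.1016, 2.4122]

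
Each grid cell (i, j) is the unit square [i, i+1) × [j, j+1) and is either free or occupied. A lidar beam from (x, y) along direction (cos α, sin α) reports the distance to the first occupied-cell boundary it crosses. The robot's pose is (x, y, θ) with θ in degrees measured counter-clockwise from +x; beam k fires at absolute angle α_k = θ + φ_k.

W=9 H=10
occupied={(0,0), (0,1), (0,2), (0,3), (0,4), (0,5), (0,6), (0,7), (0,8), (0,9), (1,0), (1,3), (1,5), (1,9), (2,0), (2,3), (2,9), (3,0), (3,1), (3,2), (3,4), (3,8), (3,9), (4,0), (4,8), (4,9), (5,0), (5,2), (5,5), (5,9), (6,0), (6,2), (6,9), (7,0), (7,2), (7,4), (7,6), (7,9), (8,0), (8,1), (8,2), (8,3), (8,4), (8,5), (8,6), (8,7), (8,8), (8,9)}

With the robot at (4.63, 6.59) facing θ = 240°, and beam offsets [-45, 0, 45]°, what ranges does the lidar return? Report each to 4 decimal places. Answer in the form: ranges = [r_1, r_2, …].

ranges = [2.7228, 1.8360, 1.4296]

beam 1: φ=-45°, α=195°
  cosα=-0.9659 sinα=-0.2588 | (4,6) | tMaxX 0.6522 tMaxY 2.2796 | tΔX 1.0353 tΔY 3.8637
    t=0.6522 [x] (3,6)
    t=1.6875 [x] (2,6)
    t=2.2796 [y] (2,5)
    t=2.7228 [x] (1,5) — stop
  → r_1 = 2.7228
beam 2: φ=0°, α=240°
  cosα=-0.5000 sinα=-0.8660 | (4,6) | tMaxX 1.2600 tMaxY 0.6813 | tΔX 2.0000 tΔY 1.1547
    t=0.6813 [y] (4,5)
    t=1.2600 [x] (3,5)
    t=1.8360 [y] (3,4) — stop
  → r_2 = 1.8360
beam 3: φ=45°, α=285°
  cosα=0.2588 sinα=-0.9659 | (4,6) | tMaxX 1.4296 tMaxY 0.6108 | tΔX 3.8637 tΔY 1.0353
    t=0.6108 [y] (4,5)
    t=1.4296 [x] (5,5) — stop
  → r_3 = 1.4296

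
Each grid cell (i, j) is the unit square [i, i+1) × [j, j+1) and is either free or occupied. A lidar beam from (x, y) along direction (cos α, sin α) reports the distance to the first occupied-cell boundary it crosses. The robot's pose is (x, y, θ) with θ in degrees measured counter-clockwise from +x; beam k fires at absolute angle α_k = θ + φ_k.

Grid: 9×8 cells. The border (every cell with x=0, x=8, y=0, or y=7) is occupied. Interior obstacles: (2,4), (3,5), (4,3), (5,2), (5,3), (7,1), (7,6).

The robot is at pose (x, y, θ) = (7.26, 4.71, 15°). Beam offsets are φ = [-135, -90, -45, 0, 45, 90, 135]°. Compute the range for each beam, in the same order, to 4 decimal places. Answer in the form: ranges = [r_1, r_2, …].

beam 1: φ=-135°, α=240°
  d=(-0.5000,-0.8660)  start (7,4)  tX=0.5200 tY=0.8198  stride 1/|dx|=2.0000 1/|dy|=1.1547
    cross x-line → (6,4), t=0.5200
    cross y-line → (6,3), t=0.8198
    cross y-line → (6,2), t=1.9745
    cross x-line → (5,2), t=2.5200 (wall)
  → r_1 = 2.5200
beam 2: φ=-90°, α=285°
  d=(0.2588,-0.9659)  start (7,4)  tX=2.8591 tY=0.7350  stride 1/|dx|=3.8637 1/|dy|=1.0353
    cross y-line → (7,3), t=0.7350
    cross y-line → (7,2), t=1.7703
    cross y-line → (7,1), t=2.8056 (wall)
  → r_2 = 2.8056
beam 3: φ=-45°, α=330°
  d=(0.8660,-0.5000)  start (7,4)  tX=0.8545 tY=1.4200  stride 1/|dx|=1.1547 1/|dy|=2.0000
    cross x-line → (8,4), t=0.8545 (wall)
  → r_3 = 0.8545
beam 4: φ=0°, α=15°
  d=(0.9659,0.2588)  start (7,4)  tX=0.7661 tY=1.1205  stride 1/|dx|=1.0353 1/|dy|=3.8637
    cross x-line → (8,4), t=0.7661 (wall)
  → r_4 = 0.7661
beam 5: φ=45°, α=60°
  d=(0.5000,0.8660)  start (7,4)  tX=1.4800 tY=0.3349  stride 1/|dx|=2.0000 1/|dy|=1.1547
    cross y-line → (7,5), t=0.3349
    cross x-line → (8,5), t=1.4800 (wall)
  → r_5 = 1.4800
beam 6: φ=90°, α=105°
  d=(-0.2588,0.9659)  start (7,4)  tX=1.0046 tY=0.3002  stride 1/|dx|=3.8637 1/|dy|=1.0353
    cross y-line → (7,5), t=0.3002
    cross x-line → (6,5), t=1.0046
    cross y-line → (6,6), t=1.3355
    cross y-line → (6,7), t=2.3708 (wall)
  → r_6 = 2.3708
beam 7: φ=135°, α=150°
  d=(-0.8660,0.5000)  start (7,4)  tX=0.3002 tY=0.5800  stride 1/|dx|=1.1547 1/|dy|=2.0000
    cross x-line → (6,4), t=0.3002
    cross y-line → (6,5), t=0.5800
    cross x-line → (5,5), t=1.4549
    cross y-line → (5,6), t=2.5800
    cross x-line → (4,6), t=2.6096
    cross x-line → (3,6), t=3.7643
    cross y-line → (3,7), t=4.5800 (wall)
  → r_7 = 4.5800

ranges = [2.5200, 2.8056, 0.8545, 0.7661, 1.4800, 2.3708, 4.5800]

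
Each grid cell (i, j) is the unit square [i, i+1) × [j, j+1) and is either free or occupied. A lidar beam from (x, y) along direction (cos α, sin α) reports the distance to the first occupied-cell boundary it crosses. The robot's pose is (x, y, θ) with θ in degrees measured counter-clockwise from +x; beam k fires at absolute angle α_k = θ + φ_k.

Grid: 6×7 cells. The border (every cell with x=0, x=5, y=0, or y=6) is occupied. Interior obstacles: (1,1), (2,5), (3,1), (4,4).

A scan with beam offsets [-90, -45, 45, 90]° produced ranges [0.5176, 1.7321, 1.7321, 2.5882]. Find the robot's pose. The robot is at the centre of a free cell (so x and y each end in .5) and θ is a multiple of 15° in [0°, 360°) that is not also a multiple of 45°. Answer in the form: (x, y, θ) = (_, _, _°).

(x, y, θ) = (3.5, 2.5, 15°)

Enumerate (i+0.5, j+0.5, θ) over the 16 free cells and 16 admissible headings. For each, cast all 4 beams and compare to the given ranges.
  (3.5, 2.5, 210°): beam 1 = 2.8868 ≠ 0.5176 ✗
  (4.5, 3.5, 150°): beam 1 = 0.5774 ≠ 0.5176 ✗
  (4.5, 3.5, 255°): beam 1 = 3.6235 ≠ 0.5176 ✗
  …
  (3.5, 2.5, 15°): r_1=0.5176, r_2=1.7321, r_3=1.7321, r_4=2.5882 — all match ✓
Only this pose fits every beam.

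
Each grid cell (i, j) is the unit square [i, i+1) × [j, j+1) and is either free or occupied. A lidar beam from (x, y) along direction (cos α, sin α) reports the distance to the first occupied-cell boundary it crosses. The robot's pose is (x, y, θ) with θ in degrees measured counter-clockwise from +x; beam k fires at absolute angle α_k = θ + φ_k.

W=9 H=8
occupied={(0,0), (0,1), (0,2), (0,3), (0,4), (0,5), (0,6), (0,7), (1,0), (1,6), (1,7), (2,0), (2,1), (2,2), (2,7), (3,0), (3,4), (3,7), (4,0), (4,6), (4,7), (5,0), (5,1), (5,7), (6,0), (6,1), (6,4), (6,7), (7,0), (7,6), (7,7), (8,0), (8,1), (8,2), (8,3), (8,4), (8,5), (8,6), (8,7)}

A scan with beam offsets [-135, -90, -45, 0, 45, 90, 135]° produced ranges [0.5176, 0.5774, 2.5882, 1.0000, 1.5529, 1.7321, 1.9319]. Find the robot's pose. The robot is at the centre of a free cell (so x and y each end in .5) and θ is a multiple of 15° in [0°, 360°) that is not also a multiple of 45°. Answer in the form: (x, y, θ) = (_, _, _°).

(x, y, θ) = (3.5, 5.5, 30°)

Enumerate (i+0.5, j+0.5, θ) over the 33 free cells and 16 admissible headings. For each, cast all 7 beams and compare to the given ranges.
  (4.5, 4.5, 240°): beam 1 = 1.5529 ≠ 0.5176 ✗
  (4.5, 4.5, 300°): beam 3 = 3.6235 ≠ 2.5882 ✗
  (3.5, 5.5, 120°): beam 1 = 2.5882 ≠ 0.5176 ✗
  (2.5, 6.5, 60°): beam 1 = 1.9319 ≠ 0.5176 ✗
  …
  (3.5, 5.5, 30°): r_1=0.5176, r_2=0.5774, r_3=2.5882, r_4=1.0000, r_5=1.5529, r_6=1.7321, r_7=1.9319 — all match ✓
Only this pose fits every beam.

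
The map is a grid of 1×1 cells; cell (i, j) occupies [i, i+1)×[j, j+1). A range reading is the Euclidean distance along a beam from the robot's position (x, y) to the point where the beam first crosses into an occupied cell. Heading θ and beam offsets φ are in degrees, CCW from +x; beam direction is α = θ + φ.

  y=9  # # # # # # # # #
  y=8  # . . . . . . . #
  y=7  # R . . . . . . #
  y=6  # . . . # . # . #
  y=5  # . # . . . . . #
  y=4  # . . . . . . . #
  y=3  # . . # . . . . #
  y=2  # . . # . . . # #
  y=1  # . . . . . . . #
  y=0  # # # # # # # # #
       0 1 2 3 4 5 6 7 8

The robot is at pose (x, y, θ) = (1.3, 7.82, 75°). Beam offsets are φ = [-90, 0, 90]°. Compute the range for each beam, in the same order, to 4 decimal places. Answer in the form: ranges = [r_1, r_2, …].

beam 1: φ=-90°, α=345°
  direction (0.9659, -0.2588); cell (1,7); t to first gridline: x 0.7247, y 3.1682 (then +1.0353 / +3.8637)
    (2,7) via x @ 0.7247
    (3,7) via x @ 1.7600
    (4,7) via x @ 2.7952
    (4,6) via y @ 3.1682  # hit
  → r_1 = 3.1682
beam 2: φ=0°, α=75°
  direction (0.2588, 0.9659); cell (1,7); t to first gridline: x 2.7046, y 0.1863 (then +3.8637 / +1.0353)
    (1,8) via y @ 0.1863
    (1,9) via y @ 1.2216  # hit
  → r_2 = 1.2216
beam 3: φ=90°, α=165°
  direction (-0.9659, 0.2588); cell (1,7); t to first gridline: x 0.3106, y 0.6955 (then +1.0353 / +3.8637)
    (0,7) via x @ 0.3106  # hit
  → r_3 = 0.3106

ranges = [3.1682, 1.2216, 0.3106]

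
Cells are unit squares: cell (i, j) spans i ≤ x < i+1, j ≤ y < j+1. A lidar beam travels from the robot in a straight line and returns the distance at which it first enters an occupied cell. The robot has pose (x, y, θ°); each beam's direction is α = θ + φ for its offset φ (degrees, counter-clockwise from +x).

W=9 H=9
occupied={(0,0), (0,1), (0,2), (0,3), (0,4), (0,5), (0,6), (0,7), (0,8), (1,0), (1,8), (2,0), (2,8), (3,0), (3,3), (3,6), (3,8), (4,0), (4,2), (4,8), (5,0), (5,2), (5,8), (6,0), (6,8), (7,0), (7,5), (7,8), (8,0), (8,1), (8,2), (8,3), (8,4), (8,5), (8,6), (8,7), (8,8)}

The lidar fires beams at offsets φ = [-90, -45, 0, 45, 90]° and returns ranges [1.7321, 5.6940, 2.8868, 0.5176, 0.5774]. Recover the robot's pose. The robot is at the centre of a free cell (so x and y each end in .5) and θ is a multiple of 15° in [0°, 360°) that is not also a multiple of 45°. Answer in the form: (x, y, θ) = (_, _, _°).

(x, y, θ) = (2.5, 6.5, 300°)

The pose lattice has 44·16 = 704 candidates. Test each by forward raycasting.
  (1.5, 1.5, 255°): beam 1 = 0.5176 ≠ 1.7321 ✗
  (3.5, 4.5, 60°): beam 1 = 5.1962 ≠ 1.7321 ✗
  (7.5, 3.5, 105°): beam 1 = 0.5176 ≠ 1.7321 ✗
  …
  (2.5, 6.5, 300°): r_1=1.7321, r_2=5.6940, r_3=2.8868, r_4=0.5176, r_5=0.5774 — all match ✓
Unique over the lattice → pose = (2.5, 6.5, 300°).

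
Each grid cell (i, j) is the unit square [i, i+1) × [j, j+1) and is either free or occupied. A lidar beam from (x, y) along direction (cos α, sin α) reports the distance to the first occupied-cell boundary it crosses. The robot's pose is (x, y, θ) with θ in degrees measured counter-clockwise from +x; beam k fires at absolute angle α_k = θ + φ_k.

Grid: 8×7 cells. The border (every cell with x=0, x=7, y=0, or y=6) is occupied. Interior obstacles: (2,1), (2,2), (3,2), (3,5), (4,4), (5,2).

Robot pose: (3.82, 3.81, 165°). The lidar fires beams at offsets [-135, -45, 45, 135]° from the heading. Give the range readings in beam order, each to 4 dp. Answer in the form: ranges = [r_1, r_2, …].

beam 1: φ=-135°, α=30°
  direction (0.8660, 0.5000); cell (3,3); t to first gridline: x 0.2078, y 0.3800 (then +1.1547 / +2.0000)
    (4,3) via x @ 0.2078
    (4,4) via y @ 0.3800  # hit
  → r_1 = 0.3800
beam 2: φ=-45°, α=120°
  direction (-0.5000, 0.8660); cell (3,3); t to first gridline: x 1.6400, y 0.2194 (then +2.0000 / +1.1547)
    (3,4) via y @ 0.2194
    (3,5) via y @ 1.3741  # hit
  → r_2 = 1.3741
beam 3: φ=45°, α=210°
  direction (-0.8660, -0.5000); cell (3,3); t to first gridline: x 0.9469, y 1.6200 (then +1.1547 / +2.0000)
    (2,3) via x @ 0.9469
    (2,2) via y @ 1.6200  # hit
  → r_3 = 1.6200
beam 4: φ=135°, α=300°
  direction (0.5000, -0.8660); cell (3,3); t to first gridline: x 0.3600, y 0.9353 (then +2.0000 / +1.1547)
    (4,3) via x @ 0.3600
    (4,2) via y @ 0.9353
    (4,1) via y @ 2.0900
    (5,1) via x @ 2.3600
    (5,0) via y @ 3.2447  # hit
  → r_4 = 3.2447

ranges = [0.3800, 1.3741, 1.6200, 3.2447]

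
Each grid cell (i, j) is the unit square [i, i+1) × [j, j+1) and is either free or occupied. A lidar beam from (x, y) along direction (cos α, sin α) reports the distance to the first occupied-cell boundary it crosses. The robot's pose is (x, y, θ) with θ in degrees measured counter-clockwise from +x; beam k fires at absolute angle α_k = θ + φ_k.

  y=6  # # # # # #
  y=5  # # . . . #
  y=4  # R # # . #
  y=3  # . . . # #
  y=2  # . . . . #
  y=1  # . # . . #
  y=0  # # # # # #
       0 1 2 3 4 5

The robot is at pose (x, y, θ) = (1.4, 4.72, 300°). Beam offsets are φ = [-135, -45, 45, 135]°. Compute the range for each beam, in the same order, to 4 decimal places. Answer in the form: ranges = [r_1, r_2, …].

beam 1: φ=-135°, α=165°
  cosα=-0.9659 sinα=0.2588 | (1,4) | tMaxX 0.4141 tMaxY 1.0818 | tΔX 1.0353 tΔY 3.8637
    t=0.4141 [x] (0,4) — stop
  → r_1 = 0.4141
beam 2: φ=-45°, α=255°
  cosα=-0.2588 sinα=-0.9659 | (1,4) | tMaxX 1.5455 tMaxY 0.7454 | tΔX 3.8637 tΔY 1.0353
    t=0.7454 [y] (1,3)
    t=1.5455 [x] (0,3) — stop
  → r_2 = 1.5455
beam 3: φ=45°, α=345°
  cosα=0.9659 sinα=-0.2588 | (1,4) | tMaxX 0.6212 tMaxY 2.7819 | tΔX 1.0353 tΔY 3.8637
    t=0.6212 [x] (2,4) — stop
  → r_3 = 0.6212
beam 4: φ=135°, α=75°
  cosα=0.2588 sinα=0.9659 | (1,4) | tMaxX 2.3182 tMaxY 0.2899 | tΔX 3.8637 tΔY 1.0353
    t=0.2899 [y] (1,5) — stop
  → r_4 = 0.2899

ranges = [0.4141, 1.5455, 0.6212, 0.2899]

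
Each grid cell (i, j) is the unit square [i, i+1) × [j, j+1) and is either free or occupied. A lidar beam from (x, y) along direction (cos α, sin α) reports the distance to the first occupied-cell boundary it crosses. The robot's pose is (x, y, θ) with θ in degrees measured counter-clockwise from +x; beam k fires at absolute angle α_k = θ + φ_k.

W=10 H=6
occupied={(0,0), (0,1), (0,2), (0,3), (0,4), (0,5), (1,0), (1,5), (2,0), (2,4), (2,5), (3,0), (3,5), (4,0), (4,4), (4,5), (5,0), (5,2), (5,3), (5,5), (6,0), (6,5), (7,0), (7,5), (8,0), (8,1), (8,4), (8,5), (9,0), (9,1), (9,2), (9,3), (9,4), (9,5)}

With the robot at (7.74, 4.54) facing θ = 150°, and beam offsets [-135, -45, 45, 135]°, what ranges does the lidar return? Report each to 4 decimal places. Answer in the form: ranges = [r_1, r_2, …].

beam 1: φ=-135°, α=15°
  direction (0.9659, 0.2588); cell (7,4); t to first gridline: x 0.2692, y 1.7773 (then +1.0353 / +3.8637)
    (8,4) via x @ 0.2692  # hit
  → r_1 = 0.2692
beam 2: φ=-45°, α=105°
  direction (-0.2588, 0.9659); cell (7,4); t to first gridline: x 2.8591, y 0.4762 (then +3.8637 / +1.0353)
    (7,5) via y @ 0.4762  # hit
  → r_2 = 0.4762
beam 3: φ=45°, α=195°
  direction (-0.9659, -0.2588); cell (7,4); t to first gridline: x 0.7661, y 2.0864 (then +1.0353 / +3.8637)
    (6,4) via x @ 0.7661
    (5,4) via x @ 1.8014
    (5,3) via y @ 2.0864  # hit
  → r_3 = 2.0864
beam 4: φ=135°, α=285°
  direction (0.2588, -0.9659); cell (7,4); t to first gridline: x 1.0046, y 0.5590 (then +3.8637 / +1.0353)
    (7,3) via y @ 0.5590
    (8,3) via x @ 1.0046
    (8,2) via y @ 1.5943
    (8,1) via y @ 2.6296  # hit
  → r_4 = 2.6296

ranges = [0.2692, 0.4762, 2.0864, 2.6296]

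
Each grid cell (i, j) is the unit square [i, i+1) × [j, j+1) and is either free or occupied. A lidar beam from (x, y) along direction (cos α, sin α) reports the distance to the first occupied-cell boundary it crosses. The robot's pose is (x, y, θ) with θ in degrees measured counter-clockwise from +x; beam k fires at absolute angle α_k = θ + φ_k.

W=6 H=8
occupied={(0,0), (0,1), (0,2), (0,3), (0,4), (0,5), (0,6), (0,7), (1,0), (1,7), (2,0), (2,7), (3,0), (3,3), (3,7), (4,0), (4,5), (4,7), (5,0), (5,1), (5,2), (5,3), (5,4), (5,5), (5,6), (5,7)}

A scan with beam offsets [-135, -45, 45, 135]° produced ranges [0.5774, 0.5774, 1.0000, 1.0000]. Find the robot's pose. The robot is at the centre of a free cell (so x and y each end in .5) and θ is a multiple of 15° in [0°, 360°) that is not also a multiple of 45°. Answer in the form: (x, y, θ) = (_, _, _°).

(x, y, θ) = (4.5, 4.5, 165°)

Enumerate (i+0.5, j+0.5, θ) over the 22 free cells and 16 admissible headings. For each, cast all 4 beams and compare to the given ranges.
  (1.5, 3.5, 165°): beam 1 = 3.0000 ≠ 0.5774 ✗
  (4.5, 3.5, 240°): beam 1 = 1.5529 ≠ 0.5774 ✗
  (2.5, 3.5, 300°): beam 1 = 1.5529 ≠ 0.5774 ✗
  (2.5, 4.5, 15°): beam 1 = 3.0000 ≠ 0.5774 ✗
  …
  (4.5, 4.5, 165°): r_1=0.5774, r_2=0.5774, r_3=1.0000, r_4=1.0000 — all match ✓
Only this pose fits every beam.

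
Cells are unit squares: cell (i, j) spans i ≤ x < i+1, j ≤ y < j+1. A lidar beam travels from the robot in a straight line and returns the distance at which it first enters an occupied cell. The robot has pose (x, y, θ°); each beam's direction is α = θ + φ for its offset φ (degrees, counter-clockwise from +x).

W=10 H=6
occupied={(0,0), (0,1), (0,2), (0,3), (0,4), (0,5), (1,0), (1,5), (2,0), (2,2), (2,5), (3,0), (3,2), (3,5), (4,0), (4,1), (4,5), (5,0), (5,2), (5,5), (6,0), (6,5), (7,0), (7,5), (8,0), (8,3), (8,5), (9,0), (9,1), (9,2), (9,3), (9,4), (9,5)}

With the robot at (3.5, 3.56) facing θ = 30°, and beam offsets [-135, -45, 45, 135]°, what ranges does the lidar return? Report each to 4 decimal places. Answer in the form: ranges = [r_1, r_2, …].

beam 1: φ=-135°, α=255°
  dir = (cos 255°, sin 255°) = (-0.2588, -0.9659); from cell (3,3)
  next x-line at t=1.9319, next y-line at t=0.5798; Δt_x=3.8637, Δt_y=1.0353
    y: enter (3,2) at t=0.5798 ← occupied
  → r_1 = 0.5798
beam 2: φ=-45°, α=345°
  dir = (cos 345°, sin 345°) = (0.9659, -0.2588); from cell (3,3)
  next x-line at t=0.5176, next y-line at t=2.1637; Δt_x=1.0353, Δt_y=3.8637
    x: enter (4,3) at t=0.5176
    x: enter (5,3) at t=1.5529
    y: enter (5,2) at t=2.1637 ← occupied
  → r_2 = 2.1637
beam 3: φ=45°, α=75°
  dir = (cos 75°, sin 75°) = (0.2588, 0.9659); from cell (3,3)
  next x-line at t=1.9319, next y-line at t=0.4555; Δt_x=3.8637, Δt_y=1.0353
    y: enter (3,4) at t=0.4555
    y: enter (3,5) at t=1.4908 ← occupied
  → r_3 = 1.4908
beam 4: φ=135°, α=165°
  dir = (cos 165°, sin 165°) = (-0.9659, 0.2588); from cell (3,3)
  next x-line at t=0.5176, next y-line at t=1.7000; Δt_x=1.0353, Δt_y=3.8637
    x: enter (2,3) at t=0.5176
    x: enter (1,3) at t=1.5529
    y: enter (1,4) at t=1.7000
    x: enter (0,4) at t=2.5882 ← occupied
  → r_4 = 2.5882

ranges = [0.5798, 2.1637, 1.4908, 2.5882]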